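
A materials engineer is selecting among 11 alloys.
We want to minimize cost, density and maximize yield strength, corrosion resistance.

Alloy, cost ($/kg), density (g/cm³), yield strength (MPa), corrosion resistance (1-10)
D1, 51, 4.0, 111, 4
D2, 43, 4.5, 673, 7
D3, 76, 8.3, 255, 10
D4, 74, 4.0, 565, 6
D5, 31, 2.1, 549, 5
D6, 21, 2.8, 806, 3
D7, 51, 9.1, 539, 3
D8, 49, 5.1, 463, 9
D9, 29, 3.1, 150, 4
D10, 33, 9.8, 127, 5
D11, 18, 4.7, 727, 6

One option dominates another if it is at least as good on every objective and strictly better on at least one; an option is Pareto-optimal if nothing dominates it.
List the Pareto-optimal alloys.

D2, D3, D4, D5, D6, D8, D9, D11

D1: dominated by D5 (cost 31≤51, density 2.1≤4.0, yield strength 549≥111, corrosion resistance 5≥4).
D2: not dominated.
D3: not dominated (best corrosion resistance).
D4: not dominated.
D5: not dominated (best density).
D6: not dominated (best yield strength).
D7: dominated by D2 (cost 43≤51, density 4.5≤9.1, yield strength 673≥539, corrosion resistance 7≥3).
D8: not dominated.
D9: not dominated.
D10: dominated by D5 (cost 31≤33, density 2.1≤9.8, yield strength 549≥127, corrosion resistance 5≥5).
D11: not dominated (best cost).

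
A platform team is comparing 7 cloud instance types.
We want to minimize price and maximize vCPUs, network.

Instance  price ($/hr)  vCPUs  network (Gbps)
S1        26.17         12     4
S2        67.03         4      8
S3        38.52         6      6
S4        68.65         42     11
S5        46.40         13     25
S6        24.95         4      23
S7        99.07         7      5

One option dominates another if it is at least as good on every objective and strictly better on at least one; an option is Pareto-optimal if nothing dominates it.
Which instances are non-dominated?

S1, S3, S4, S5, S6

S1: not dominated.
S2: dominated by S5 (price 46.40≤67.03, vCPUs 13≥4, network 25≥8).
S3: not dominated.
S4: not dominated (best vCPUs).
S5: not dominated (best network).
S6: not dominated (best price).
S7: dominated by S4 (price 68.65≤99.07, vCPUs 42≥7, network 11≥5).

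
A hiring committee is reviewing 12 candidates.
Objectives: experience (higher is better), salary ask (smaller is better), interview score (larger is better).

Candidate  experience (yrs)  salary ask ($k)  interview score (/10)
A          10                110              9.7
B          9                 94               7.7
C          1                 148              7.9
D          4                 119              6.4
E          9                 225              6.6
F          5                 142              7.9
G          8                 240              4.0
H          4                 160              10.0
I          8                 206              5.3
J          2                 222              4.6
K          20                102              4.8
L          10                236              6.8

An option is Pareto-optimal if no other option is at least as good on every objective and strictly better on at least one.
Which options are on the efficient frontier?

A, B, H, K

A: not dominated.
B: not dominated (best salary ask).
C: dominated by A (experience 10≥1, salary ask 110≤148, interview score 9.7≥7.9).
D: dominated by A (experience 10≥4, salary ask 110≤119, interview score 9.7≥6.4).
E: dominated by A (experience 10≥9, salary ask 110≤225, interview score 9.7≥6.6).
F: dominated by A (experience 10≥5, salary ask 110≤142, interview score 9.7≥7.9).
G: dominated by A (experience 10≥8, salary ask 110≤240, interview score 9.7≥4.0).
H: not dominated (best interview score).
I: dominated by A (experience 10≥8, salary ask 110≤206, interview score 9.7≥5.3).
J: dominated by A (experience 10≥2, salary ask 110≤222, interview score 9.7≥4.6).
K: not dominated (best experience).
L: dominated by A (experience 10≥10, salary ask 110≤236, interview score 9.7≥6.8).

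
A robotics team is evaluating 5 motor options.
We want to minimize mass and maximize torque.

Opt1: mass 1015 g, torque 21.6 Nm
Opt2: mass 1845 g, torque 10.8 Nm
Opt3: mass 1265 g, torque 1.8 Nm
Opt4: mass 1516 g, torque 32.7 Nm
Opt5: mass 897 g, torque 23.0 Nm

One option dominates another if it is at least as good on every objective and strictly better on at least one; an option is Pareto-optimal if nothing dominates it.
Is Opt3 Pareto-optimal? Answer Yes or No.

Opt1 vs Opt3: mass 1015≤1265, torque 21.6≥1.8 — Opt1 is at least as good on every objective and strictly better on at least one, so Opt1 dominates Opt3.

No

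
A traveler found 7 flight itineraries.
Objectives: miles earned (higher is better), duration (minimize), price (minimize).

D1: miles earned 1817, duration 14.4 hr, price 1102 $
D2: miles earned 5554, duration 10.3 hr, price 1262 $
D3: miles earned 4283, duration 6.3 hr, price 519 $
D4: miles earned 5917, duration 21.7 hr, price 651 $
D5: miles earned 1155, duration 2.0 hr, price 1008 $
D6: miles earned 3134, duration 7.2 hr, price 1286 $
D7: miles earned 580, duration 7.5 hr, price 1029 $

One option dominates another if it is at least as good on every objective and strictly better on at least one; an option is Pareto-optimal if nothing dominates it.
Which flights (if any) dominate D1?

D3: miles earned 4283≥1817, duration 6.3≤14.4, price 519≤1102 — dominates D1.
Others (D2, D4, D5, D6, D7) are each worse than D1 on at least one objective.

D3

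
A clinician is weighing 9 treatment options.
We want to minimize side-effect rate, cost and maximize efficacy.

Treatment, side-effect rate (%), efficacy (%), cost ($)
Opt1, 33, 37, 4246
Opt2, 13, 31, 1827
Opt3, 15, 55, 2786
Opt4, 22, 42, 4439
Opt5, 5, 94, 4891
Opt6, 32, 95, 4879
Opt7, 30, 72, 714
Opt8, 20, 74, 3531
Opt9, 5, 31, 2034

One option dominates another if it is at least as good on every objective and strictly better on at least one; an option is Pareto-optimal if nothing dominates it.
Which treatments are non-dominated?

Opt1: dominated by Opt3 (side-effect rate 15≤33, efficacy 55≥37, cost 2786≤4246).
Opt2: not dominated.
Opt3: not dominated.
Opt4: dominated by Opt3 (side-effect rate 15≤22, efficacy 55≥42, cost 2786≤4439).
Opt5: not dominated.
Opt6: not dominated (best efficacy).
Opt7: not dominated (best cost).
Opt8: not dominated.
Opt9: not dominated.

Opt2, Opt3, Opt5, Opt6, Opt7, Opt8, Opt9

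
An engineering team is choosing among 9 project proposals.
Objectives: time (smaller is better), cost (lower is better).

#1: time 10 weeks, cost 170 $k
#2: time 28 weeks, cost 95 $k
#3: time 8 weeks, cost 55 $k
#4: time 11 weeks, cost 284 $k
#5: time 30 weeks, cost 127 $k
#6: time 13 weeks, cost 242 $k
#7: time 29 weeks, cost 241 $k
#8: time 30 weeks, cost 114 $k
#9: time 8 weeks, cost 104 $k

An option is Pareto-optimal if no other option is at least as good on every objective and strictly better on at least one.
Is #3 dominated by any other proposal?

No

#1: worse on time (10 vs 8).
#2: worse on time (28 vs 8).
#4: worse on time (11 vs 8).
#5: worse on time (30 vs 8).
#6: worse on time (13 vs 8).
#7: worse on time (29 vs 8).
#8: worse on time (30 vs 8).
#9: worse on cost (104 vs 55).
No option is at least as good as #3 on every objective and strictly better on one.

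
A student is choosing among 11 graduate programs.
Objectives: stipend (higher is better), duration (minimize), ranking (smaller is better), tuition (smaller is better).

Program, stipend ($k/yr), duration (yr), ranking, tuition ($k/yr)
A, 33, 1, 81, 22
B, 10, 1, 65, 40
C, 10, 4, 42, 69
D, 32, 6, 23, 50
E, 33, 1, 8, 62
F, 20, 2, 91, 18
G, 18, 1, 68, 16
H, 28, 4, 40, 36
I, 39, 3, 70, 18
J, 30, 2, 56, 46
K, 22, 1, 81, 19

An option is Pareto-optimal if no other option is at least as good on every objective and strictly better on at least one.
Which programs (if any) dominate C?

E: stipend 33≥10, duration 1≤4, ranking 8≤42, tuition 62≤69 — dominates C.
H: stipend 28≥10, duration 4≤4, ranking 40≤42, tuition 36≤69 — dominates C.
Others (A, B, D, F, G, I, J, K) are each worse than C on at least one objective.

E, H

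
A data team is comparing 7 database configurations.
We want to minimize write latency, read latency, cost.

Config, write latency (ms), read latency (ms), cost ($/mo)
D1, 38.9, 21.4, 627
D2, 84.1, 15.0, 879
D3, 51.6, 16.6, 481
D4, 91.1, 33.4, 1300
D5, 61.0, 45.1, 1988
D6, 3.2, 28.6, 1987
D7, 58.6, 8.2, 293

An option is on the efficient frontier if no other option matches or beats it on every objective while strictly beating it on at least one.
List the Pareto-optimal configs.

D1: not dominated.
D2: dominated by D7 (write latency 58.6≤84.1, read latency 8.2≤15.0, cost 293≤879).
D3: not dominated.
D4: dominated by D1 (write latency 38.9≤91.1, read latency 21.4≤33.4, cost 627≤1300).
D5: dominated by D1 (write latency 38.9≤61.0, read latency 21.4≤45.1, cost 627≤1988).
D6: not dominated (best write latency).
D7: not dominated (best read latency).

D1, D3, D6, D7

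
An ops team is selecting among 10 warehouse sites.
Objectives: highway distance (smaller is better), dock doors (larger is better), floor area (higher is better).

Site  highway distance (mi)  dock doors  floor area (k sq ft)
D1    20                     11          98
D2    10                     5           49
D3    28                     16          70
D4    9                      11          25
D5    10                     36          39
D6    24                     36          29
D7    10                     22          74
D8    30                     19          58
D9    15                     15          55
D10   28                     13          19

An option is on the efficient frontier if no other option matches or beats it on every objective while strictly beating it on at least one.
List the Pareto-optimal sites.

D1, D4, D5, D7

D1: not dominated (best floor area).
D2: dominated by D7 (highway distance 10≤10, dock doors 22≥5, floor area 74≥49).
D3: dominated by D7 (highway distance 10≤28, dock doors 22≥16, floor area 74≥70).
D4: not dominated (best highway distance).
D5: not dominated.
D6: dominated by D5 (highway distance 10≤24, dock doors 36≥36, floor area 39≥29).
D7: not dominated.
D8: dominated by D7 (highway distance 10≤30, dock doors 22≥19, floor area 74≥58).
D9: dominated by D7 (highway distance 10≤15, dock doors 22≥15, floor area 74≥55).
D10: dominated by D3 (highway distance 28≤28, dock doors 16≥13, floor area 70≥19).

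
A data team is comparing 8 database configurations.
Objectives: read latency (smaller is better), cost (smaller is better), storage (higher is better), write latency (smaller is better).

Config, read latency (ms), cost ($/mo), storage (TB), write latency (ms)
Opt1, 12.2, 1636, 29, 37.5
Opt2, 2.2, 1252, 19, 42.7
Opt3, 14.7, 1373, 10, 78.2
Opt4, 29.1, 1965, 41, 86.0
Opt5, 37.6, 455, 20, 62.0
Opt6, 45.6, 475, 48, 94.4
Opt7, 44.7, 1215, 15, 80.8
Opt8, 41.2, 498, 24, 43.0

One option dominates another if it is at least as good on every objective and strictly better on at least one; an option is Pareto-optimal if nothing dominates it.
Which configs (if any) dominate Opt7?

Opt5: read latency 37.6≤44.7, cost 455≤1215, storage 20≥15, write latency 62.0≤80.8 — dominates Opt7.
Opt8: read latency 41.2≤44.7, cost 498≤1215, storage 24≥15, write latency 43.0≤80.8 — dominates Opt7.
Others (Opt1, Opt2, Opt3, Opt4, Opt6) are each worse than Opt7 on at least one objective.

Opt5, Opt8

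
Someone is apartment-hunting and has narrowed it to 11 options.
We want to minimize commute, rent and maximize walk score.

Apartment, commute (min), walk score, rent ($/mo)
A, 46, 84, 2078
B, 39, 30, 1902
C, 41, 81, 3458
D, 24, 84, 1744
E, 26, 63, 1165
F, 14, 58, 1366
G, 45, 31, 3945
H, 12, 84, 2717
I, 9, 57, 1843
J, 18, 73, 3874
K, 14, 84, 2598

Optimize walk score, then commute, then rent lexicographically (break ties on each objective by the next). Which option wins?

First maximize walk score: best is 84, kept {A, D, H, K}.
Then minimize commute: best is 12, kept {H}.

H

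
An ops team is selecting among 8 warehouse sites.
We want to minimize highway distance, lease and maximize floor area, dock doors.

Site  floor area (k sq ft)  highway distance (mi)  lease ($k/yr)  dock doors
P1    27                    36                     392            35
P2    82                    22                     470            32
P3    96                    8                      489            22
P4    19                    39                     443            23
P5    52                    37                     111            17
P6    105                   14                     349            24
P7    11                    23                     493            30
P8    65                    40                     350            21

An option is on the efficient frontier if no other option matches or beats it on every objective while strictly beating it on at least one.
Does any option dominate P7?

Yes

P2 vs P7: floor area 82≥11, highway distance 22≤23, lease 470≤493, dock doors 32≥30 — P2 is at least as good on every objective and strictly better on at least one, so P2 dominates P7.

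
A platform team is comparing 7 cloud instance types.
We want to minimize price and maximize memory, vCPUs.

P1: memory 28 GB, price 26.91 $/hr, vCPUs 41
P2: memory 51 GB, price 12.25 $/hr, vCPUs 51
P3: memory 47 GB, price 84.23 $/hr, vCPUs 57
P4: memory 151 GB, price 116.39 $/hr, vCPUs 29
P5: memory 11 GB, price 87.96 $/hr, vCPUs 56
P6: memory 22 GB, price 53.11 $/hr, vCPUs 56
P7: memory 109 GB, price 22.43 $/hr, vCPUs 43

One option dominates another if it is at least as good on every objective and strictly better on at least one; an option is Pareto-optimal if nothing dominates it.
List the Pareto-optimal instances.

P2, P3, P4, P6, P7

P1: dominated by P2 (memory 51≥28, price 12.25≤26.91, vCPUs 51≥41).
P2: not dominated (best price).
P3: not dominated (best vCPUs).
P4: not dominated (best memory).
P5: dominated by P3 (memory 47≥11, price 84.23≤87.96, vCPUs 57≥56).
P6: not dominated.
P7: not dominated.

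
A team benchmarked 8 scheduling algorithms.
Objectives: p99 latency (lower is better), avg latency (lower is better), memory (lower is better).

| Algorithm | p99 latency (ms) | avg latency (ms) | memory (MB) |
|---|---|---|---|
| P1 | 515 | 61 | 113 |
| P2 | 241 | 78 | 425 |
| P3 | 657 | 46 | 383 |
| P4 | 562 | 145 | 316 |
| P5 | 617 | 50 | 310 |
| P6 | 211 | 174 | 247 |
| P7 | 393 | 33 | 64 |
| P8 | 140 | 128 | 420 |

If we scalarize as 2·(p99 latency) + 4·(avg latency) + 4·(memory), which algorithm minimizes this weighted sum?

P1: 2·515 + 4·61 + 4·113 = 1726
P2: 2·241 + 4·78 + 4·425 = 2494
P3: 2·657 + 4·46 + 4·383 = 3030
P4: 2·562 + 4·145 + 4·316 = 2968
P5: 2·617 + 4·50 + 4·310 = 2674
P6: 2·211 + 4·174 + 4·247 = 2106
P7: 2·393 + 4·33 + 4·64 = 1174
P8: 2·140 + 4·128 + 4·420 = 2472
Lowest: P7 at 1174.

P7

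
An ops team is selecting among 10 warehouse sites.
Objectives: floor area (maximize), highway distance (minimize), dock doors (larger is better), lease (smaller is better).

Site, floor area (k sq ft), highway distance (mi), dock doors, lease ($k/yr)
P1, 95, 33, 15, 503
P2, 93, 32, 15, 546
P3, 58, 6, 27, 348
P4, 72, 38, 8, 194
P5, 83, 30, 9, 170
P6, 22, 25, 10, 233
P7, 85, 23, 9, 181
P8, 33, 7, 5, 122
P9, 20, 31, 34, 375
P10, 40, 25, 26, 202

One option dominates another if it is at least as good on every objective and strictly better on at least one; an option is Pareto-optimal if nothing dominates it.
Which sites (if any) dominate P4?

P5: floor area 83≥72, highway distance 30≤38, dock doors 9≥8, lease 170≤194 — dominates P4.
P7: floor area 85≥72, highway distance 23≤38, dock doors 9≥8, lease 181≤194 — dominates P4.
Others (P1, P2, P3, P6, P8, P9, P10) are each worse than P4 on at least one objective.

P5, P7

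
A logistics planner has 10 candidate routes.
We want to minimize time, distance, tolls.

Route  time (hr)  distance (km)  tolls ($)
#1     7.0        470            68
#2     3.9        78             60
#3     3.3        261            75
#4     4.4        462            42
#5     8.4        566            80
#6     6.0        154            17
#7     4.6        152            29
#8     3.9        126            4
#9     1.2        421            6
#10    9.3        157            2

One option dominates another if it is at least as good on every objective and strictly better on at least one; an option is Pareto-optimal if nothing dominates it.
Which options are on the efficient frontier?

#2, #3, #8, #9, #10

#1: dominated by #2 (time 3.9≤7.0, distance 78≤470, tolls 60≤68).
#2: not dominated (best distance).
#3: not dominated.
#4: dominated by #8 (time 3.9≤4.4, distance 126≤462, tolls 4≤42).
#5: dominated by #1 (time 7.0≤8.4, distance 470≤566, tolls 68≤80).
#6: dominated by #8 (time 3.9≤6.0, distance 126≤154, tolls 4≤17).
#7: dominated by #8 (time 3.9≤4.6, distance 126≤152, tolls 4≤29).
#8: not dominated.
#9: not dominated (best time).
#10: not dominated (best tolls).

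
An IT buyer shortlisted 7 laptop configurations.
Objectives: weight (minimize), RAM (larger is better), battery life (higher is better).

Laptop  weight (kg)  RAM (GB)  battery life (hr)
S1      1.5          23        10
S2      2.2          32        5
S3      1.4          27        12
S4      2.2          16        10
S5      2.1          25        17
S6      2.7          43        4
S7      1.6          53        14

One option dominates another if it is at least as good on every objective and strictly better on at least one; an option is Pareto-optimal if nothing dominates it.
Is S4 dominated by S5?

S5 vs S4: weight 2.1≤2.2, RAM 25≥16, battery life 17≥10 — S5 is at least as good on every objective with at least one strict improvement.

Yes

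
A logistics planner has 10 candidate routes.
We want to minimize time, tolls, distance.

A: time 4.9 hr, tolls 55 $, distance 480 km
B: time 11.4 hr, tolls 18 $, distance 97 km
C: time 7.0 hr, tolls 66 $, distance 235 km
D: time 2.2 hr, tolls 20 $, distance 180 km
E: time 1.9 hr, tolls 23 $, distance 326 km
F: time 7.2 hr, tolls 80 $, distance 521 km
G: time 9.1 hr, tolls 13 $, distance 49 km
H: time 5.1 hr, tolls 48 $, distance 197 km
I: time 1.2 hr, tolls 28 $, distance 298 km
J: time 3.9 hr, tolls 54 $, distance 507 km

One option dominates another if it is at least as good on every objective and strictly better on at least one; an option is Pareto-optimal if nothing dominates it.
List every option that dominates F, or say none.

A: time 4.9≤7.2, tolls 55≤80, distance 480≤521 — dominates F.
C: time 7.0≤7.2, tolls 66≤80, distance 235≤521 — dominates F.
D: time 2.2≤7.2, tolls 20≤80, distance 180≤521 — dominates F.
E: time 1.9≤7.2, tolls 23≤80, distance 326≤521 — dominates F.
H: time 5.1≤7.2, tolls 48≤80, distance 197≤521 — dominates F.
I: time 1.2≤7.2, tolls 28≤80, distance 298≤521 — dominates F.
J: time 3.9≤7.2, tolls 54≤80, distance 507≤521 — dominates F.
Others (B, G) are each worse than F on at least one objective.

A, C, D, E, H, I, J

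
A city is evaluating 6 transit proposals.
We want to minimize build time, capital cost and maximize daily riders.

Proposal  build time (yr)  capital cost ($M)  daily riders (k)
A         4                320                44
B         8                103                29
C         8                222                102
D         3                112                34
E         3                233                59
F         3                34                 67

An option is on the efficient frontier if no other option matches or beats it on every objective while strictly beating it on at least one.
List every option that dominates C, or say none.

none

A: worse on capital cost (320 vs 222).
B: worse on daily riders (29 vs 102).
D: worse on daily riders (34 vs 102).
E: worse on capital cost (233 vs 222).
F: worse on daily riders (67 vs 102).
No option dominates C.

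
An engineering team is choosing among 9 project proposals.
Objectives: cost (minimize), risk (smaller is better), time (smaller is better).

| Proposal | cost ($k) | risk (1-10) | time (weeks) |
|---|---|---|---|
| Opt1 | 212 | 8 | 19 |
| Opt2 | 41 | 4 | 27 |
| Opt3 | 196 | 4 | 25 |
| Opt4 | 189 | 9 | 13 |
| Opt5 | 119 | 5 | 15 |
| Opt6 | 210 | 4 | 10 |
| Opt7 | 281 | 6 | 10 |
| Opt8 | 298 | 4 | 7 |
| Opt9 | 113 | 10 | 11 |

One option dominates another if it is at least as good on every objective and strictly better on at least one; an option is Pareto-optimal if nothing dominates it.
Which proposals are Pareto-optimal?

Opt2, Opt3, Opt4, Opt5, Opt6, Opt8, Opt9

Opt1: dominated by Opt5 (cost 119≤212, risk 5≤8, time 15≤19).
Opt2: not dominated (best cost).
Opt3: not dominated.
Opt4: not dominated.
Opt5: not dominated.
Opt6: not dominated.
Opt7: dominated by Opt6 (cost 210≤281, risk 4≤6, time 10≤10).
Opt8: not dominated (best time).
Opt9: not dominated.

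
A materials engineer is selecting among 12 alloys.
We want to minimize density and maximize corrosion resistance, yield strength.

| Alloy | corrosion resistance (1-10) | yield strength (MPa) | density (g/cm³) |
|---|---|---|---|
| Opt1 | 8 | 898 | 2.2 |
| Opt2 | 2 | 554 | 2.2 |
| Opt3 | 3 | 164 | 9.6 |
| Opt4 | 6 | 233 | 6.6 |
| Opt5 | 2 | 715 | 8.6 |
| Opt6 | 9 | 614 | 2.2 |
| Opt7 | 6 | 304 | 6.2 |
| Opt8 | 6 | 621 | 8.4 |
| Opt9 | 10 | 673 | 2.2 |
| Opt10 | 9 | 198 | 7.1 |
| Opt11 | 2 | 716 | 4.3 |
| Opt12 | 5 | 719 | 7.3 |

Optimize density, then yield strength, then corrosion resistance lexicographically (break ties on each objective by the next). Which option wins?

Opt1

First minimize density: best is 2.2, kept {Opt1, Opt2, Opt6, Opt9}.
Then maximize yield strength: best is 898, kept {Opt1}.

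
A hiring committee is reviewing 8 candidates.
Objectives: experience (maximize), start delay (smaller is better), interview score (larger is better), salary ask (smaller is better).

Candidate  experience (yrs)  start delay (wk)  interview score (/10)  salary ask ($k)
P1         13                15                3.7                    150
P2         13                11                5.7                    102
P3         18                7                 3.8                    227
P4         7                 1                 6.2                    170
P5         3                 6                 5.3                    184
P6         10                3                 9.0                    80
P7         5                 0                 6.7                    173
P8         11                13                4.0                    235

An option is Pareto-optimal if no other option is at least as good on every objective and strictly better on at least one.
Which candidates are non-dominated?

P1: dominated by P2 (experience 13≥13, start delay 11≤15, interview score 5.7≥3.7, salary ask 102≤150).
P2: not dominated.
P3: not dominated (best experience).
P4: not dominated.
P5: dominated by P4 (experience 7≥3, start delay 1≤6, interview score 6.2≥5.3, salary ask 170≤184).
P6: not dominated (best interview score).
P7: not dominated (best start delay).
P8: dominated by P2 (experience 13≥11, start delay 11≤13, interview score 5.7≥4.0, salary ask 102≤235).

P2, P3, P4, P6, P7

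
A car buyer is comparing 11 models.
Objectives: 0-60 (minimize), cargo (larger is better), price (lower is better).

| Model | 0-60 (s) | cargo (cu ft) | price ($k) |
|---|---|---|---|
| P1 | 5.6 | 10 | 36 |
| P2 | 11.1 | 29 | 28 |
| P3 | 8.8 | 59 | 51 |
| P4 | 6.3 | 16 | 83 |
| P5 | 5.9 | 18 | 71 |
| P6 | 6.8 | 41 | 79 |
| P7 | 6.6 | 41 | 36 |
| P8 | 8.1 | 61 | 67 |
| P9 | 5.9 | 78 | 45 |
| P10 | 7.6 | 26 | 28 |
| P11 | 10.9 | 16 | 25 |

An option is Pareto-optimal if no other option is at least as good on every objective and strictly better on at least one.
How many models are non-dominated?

P1: not dominated (best 0-60).
P2: not dominated.
P3: dominated by P9 (0-60 5.9≤8.8, cargo 78≥59, price 45≤51).
P4: dominated by P5 (0-60 5.9≤6.3, cargo 18≥16, price 71≤83).
P5: dominated by P9 (0-60 5.9≤5.9, cargo 78≥18, price 45≤71).
P6: dominated by P7 (0-60 6.6≤6.8, cargo 41≥41, price 36≤79).
P7: not dominated.
P8: dominated by P9 (0-60 5.9≤8.1, cargo 78≥61, price 45≤67).
P9: not dominated (best cargo).
P10: not dominated.
P11: not dominated (best price).
Pareto-optimal: P1, P2, P7, P9, P10, P11 → 6.

6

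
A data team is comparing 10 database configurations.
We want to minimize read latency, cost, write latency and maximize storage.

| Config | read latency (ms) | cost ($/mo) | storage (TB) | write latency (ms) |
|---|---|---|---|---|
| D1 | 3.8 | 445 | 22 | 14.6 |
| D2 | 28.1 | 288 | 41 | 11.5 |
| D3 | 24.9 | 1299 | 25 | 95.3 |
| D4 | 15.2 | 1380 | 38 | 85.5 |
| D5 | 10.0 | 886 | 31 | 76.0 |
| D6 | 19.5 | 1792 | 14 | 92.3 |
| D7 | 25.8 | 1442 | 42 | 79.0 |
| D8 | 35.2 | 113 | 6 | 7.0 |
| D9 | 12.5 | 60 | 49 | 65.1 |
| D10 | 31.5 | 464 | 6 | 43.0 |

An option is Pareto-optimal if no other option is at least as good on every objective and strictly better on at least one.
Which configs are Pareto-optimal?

D1: not dominated (best read latency).
D2: not dominated.
D3: dominated by D5 (read latency 10.0≤24.9, cost 886≤1299, storage 31≥25, write latency 76.0≤95.3).
D4: dominated by D9 (read latency 12.5≤15.2, cost 60≤1380, storage 49≥38, write latency 65.1≤85.5).
D5: not dominated.
D6: dominated by D1 (read latency 3.8≤19.5, cost 445≤1792, storage 22≥14, write latency 14.6≤92.3).
D7: dominated by D9 (read latency 12.5≤25.8, cost 60≤1442, storage 49≥42, write latency 65.1≤79.0).
D8: not dominated (best write latency).
D9: not dominated (best cost).
D10: dominated by D1 (read latency 3.8≤31.5, cost 445≤464, storage 22≥6, write latency 14.6≤43.0).

D1, D2, D5, D8, D9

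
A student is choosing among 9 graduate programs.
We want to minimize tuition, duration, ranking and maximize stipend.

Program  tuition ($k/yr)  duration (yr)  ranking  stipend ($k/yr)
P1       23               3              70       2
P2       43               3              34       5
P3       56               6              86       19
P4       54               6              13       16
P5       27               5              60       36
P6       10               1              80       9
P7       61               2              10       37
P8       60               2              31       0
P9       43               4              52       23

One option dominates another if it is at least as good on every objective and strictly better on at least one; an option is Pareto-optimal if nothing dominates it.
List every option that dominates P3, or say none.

P5, P9

P5: tuition 27≤56, duration 5≤6, ranking 60≤86, stipend 36≥19 — dominates P3.
P9: tuition 43≤56, duration 4≤6, ranking 52≤86, stipend 23≥19 — dominates P3.
Others (P1, P2, P4, P6, P7, P8) are each worse than P3 on at least one objective.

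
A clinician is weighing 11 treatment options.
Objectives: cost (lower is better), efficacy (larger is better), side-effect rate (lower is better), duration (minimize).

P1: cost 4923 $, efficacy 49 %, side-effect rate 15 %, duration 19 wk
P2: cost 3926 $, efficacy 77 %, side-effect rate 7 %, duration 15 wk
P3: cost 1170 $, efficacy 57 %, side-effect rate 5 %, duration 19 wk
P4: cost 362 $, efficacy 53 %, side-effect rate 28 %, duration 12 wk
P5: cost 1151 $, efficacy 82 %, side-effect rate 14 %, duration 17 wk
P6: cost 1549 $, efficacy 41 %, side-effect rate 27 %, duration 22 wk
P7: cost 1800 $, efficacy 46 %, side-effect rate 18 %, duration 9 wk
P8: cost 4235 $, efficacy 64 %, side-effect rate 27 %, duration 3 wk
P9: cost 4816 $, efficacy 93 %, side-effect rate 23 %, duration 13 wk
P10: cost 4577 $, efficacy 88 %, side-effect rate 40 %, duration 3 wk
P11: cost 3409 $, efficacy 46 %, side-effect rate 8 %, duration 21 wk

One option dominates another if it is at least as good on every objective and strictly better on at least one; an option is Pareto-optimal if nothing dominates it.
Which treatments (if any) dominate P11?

P3

P3: cost 1170≤3409, efficacy 57≥46, side-effect rate 5≤8, duration 19≤21 — dominates P11.
Others (P1, P2, P4, P5, P6, P7, P8, P9, P10) are each worse than P11 on at least one objective.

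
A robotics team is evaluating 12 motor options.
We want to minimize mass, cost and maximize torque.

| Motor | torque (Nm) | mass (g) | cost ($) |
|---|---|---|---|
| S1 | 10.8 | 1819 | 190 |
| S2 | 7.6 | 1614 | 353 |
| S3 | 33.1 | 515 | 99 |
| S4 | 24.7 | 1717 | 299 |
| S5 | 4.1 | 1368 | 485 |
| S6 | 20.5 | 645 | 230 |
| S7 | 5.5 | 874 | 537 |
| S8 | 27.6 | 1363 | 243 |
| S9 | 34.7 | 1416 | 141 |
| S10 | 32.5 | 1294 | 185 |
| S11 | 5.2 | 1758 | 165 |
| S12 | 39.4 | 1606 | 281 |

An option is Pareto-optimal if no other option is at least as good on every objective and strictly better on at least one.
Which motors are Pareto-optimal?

S3, S9, S12

S1: dominated by S3 (torque 33.1≥10.8, mass 515≤1819, cost 99≤190).
S2: dominated by S3 (torque 33.1≥7.6, mass 515≤1614, cost 99≤353).
S3: not dominated (best mass).
S4: dominated by S3 (torque 33.1≥24.7, mass 515≤1717, cost 99≤299).
S5: dominated by S3 (torque 33.1≥4.1, mass 515≤1368, cost 99≤485).
S6: dominated by S3 (torque 33.1≥20.5, mass 515≤645, cost 99≤230).
S7: dominated by S3 (torque 33.1≥5.5, mass 515≤874, cost 99≤537).
S8: dominated by S3 (torque 33.1≥27.6, mass 515≤1363, cost 99≤243).
S9: not dominated.
S10: dominated by S3 (torque 33.1≥32.5, mass 515≤1294, cost 99≤185).
S11: dominated by S3 (torque 33.1≥5.2, mass 515≤1758, cost 99≤165).
S12: not dominated (best torque).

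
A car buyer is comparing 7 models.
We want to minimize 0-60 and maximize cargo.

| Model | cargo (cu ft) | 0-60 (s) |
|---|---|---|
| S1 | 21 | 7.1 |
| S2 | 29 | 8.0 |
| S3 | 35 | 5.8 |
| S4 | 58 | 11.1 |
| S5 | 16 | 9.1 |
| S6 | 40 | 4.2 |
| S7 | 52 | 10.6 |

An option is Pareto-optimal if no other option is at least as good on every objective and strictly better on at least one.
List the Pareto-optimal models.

S4, S6, S7

S1: dominated by S3 (cargo 35≥21, 0-60 5.8≤7.1).
S2: dominated by S3 (cargo 35≥29, 0-60 5.8≤8.0).
S3: dominated by S6 (cargo 40≥35, 0-60 4.2≤5.8).
S4: not dominated (best cargo).
S5: dominated by S1 (cargo 21≥16, 0-60 7.1≤9.1).
S6: not dominated (best 0-60).
S7: not dominated.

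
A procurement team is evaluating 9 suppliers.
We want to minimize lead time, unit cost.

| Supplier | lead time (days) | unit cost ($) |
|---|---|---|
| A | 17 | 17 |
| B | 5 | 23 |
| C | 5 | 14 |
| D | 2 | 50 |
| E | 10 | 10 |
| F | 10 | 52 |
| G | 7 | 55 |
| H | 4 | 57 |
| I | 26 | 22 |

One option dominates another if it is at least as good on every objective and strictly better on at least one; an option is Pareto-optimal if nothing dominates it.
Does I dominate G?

No

I vs G: I is worse on lead time (26 vs 7), so it does not dominate G.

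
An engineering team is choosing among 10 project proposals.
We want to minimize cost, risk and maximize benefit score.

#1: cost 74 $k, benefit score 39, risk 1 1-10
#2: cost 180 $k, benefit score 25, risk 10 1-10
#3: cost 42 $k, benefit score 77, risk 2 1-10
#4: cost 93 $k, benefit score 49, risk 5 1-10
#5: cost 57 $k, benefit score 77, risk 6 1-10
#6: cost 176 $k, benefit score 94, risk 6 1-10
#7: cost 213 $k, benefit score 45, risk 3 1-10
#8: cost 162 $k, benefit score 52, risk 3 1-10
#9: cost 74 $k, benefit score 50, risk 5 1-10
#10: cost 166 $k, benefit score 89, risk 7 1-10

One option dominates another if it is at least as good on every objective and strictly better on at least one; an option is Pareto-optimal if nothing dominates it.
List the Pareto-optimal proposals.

#1, #3, #6, #10

#1: not dominated (best risk).
#2: dominated by #1 (cost 74≤180, benefit score 39≥25, risk 1≤10).
#3: not dominated (best cost).
#4: dominated by #3 (cost 42≤93, benefit score 77≥49, risk 2≤5).
#5: dominated by #3 (cost 42≤57, benefit score 77≥77, risk 2≤6).
#6: not dominated (best benefit score).
#7: dominated by #3 (cost 42≤213, benefit score 77≥45, risk 2≤3).
#8: dominated by #3 (cost 42≤162, benefit score 77≥52, risk 2≤3).
#9: dominated by #3 (cost 42≤74, benefit score 77≥50, risk 2≤5).
#10: not dominated.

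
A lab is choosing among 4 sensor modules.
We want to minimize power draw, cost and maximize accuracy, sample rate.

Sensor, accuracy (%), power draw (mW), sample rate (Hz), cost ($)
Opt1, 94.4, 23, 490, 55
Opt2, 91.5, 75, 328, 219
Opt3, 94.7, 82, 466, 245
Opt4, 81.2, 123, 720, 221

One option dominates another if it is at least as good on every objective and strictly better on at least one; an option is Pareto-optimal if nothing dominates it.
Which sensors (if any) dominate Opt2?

Opt1

Opt1: accuracy 94.4≥91.5, power draw 23≤75, sample rate 490≥328, cost 55≤219 — dominates Opt2.
Others (Opt3, Opt4) are each worse than Opt2 on at least one objective.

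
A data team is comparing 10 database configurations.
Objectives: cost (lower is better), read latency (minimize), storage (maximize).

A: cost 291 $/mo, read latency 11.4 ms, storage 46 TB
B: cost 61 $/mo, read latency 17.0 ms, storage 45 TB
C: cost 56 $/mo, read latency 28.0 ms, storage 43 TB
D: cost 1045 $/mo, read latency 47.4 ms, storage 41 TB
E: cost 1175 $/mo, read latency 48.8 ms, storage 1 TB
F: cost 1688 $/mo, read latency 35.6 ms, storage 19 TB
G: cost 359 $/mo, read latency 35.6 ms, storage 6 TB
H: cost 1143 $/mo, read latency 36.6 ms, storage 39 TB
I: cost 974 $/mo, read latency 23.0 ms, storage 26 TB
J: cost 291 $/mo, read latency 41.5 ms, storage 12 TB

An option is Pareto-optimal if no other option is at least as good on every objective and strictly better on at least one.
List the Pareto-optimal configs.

A, B, C

A: not dominated (best read latency).
B: not dominated.
C: not dominated (best cost).
D: dominated by A (cost 291≤1045, read latency 11.4≤47.4, storage 46≥41).
E: dominated by A (cost 291≤1175, read latency 11.4≤48.8, storage 46≥1).
F: dominated by A (cost 291≤1688, read latency 11.4≤35.6, storage 46≥19).
G: dominated by A (cost 291≤359, read latency 11.4≤35.6, storage 46≥6).
H: dominated by A (cost 291≤1143, read latency 11.4≤36.6, storage 46≥39).
I: dominated by A (cost 291≤974, read latency 11.4≤23.0, storage 46≥26).
J: dominated by A (cost 291≤291, read latency 11.4≤41.5, storage 46≥12).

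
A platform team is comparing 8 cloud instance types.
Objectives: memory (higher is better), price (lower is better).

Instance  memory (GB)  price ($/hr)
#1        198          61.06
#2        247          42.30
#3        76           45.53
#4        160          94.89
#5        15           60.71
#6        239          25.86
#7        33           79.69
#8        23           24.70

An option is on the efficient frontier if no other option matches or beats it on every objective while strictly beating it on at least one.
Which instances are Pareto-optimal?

#2, #6, #8

#1: dominated by #2 (memory 247≥198, price 42.30≤61.06).
#2: not dominated (best memory).
#3: dominated by #2 (memory 247≥76, price 42.30≤45.53).
#4: dominated by #1 (memory 198≥160, price 61.06≤94.89).
#5: dominated by #2 (memory 247≥15, price 42.30≤60.71).
#6: not dominated.
#7: dominated by #1 (memory 198≥33, price 61.06≤79.69).
#8: not dominated (best price).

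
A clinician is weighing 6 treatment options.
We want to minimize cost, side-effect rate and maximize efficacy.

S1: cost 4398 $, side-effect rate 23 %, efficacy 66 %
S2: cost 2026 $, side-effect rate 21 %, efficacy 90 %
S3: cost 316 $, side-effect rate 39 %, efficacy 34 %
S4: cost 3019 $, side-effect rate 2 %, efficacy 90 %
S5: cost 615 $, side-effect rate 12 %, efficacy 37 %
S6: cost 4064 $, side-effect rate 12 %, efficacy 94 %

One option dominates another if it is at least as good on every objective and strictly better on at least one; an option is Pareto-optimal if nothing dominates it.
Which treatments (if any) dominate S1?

S2, S4, S6

S2: cost 2026≤4398, side-effect rate 21≤23, efficacy 90≥66 — dominates S1.
S4: cost 3019≤4398, side-effect rate 2≤23, efficacy 90≥66 — dominates S1.
S6: cost 4064≤4398, side-effect rate 12≤23, efficacy 94≥66 — dominates S1.
Others (S3, S5) are each worse than S1 on at least one objective.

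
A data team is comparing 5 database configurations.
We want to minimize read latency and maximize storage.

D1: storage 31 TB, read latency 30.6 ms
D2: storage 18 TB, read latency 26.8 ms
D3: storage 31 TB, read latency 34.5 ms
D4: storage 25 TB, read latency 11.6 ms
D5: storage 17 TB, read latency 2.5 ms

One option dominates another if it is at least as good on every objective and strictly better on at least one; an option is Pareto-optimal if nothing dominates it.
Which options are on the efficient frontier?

D1, D4, D5

D1: not dominated.
D2: dominated by D4 (storage 25≥18, read latency 11.6≤26.8).
D3: dominated by D1 (storage 31≥31, read latency 30.6≤34.5).
D4: not dominated.
D5: not dominated (best read latency).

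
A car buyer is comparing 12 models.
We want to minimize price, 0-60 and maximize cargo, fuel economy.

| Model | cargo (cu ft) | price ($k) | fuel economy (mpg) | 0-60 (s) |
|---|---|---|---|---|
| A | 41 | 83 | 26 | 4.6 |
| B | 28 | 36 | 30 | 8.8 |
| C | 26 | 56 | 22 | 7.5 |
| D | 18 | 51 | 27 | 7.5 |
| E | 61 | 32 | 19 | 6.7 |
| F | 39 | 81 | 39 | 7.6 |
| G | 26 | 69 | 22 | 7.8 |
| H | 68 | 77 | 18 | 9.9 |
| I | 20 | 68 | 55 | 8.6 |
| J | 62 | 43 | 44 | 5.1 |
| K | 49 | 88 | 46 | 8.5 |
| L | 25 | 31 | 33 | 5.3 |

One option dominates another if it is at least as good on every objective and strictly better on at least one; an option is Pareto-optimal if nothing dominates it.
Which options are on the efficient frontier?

A, B, E, H, I, J, K, L

A: not dominated (best 0-60).
B: not dominated.
C: dominated by J (cargo 62≥26, price 43≤56, fuel economy 44≥22, 0-60 5.1≤7.5).
D: dominated by J (cargo 62≥18, price 43≤51, fuel economy 44≥27, 0-60 5.1≤7.5).
E: not dominated.
F: dominated by J (cargo 62≥39, price 43≤81, fuel economy 44≥39, 0-60 5.1≤7.6).
G: dominated by C (cargo 26≥26, price 56≤69, fuel economy 22≥22, 0-60 7.5≤7.8).
H: not dominated (best cargo).
I: not dominated (best fuel economy).
J: not dominated.
K: not dominated.
L: not dominated (best price).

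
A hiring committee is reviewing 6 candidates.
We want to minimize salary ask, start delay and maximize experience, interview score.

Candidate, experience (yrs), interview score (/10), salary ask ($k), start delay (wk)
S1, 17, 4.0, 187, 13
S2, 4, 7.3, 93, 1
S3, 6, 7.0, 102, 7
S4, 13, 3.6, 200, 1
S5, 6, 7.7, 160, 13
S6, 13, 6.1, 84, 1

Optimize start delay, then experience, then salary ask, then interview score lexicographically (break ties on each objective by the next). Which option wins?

S6

First minimize start delay: best is 1, kept {S2, S4, S6}.
Then maximize experience: best is 13, kept {S4, S6}.
Then minimize salary ask: best is 84, kept {S6}.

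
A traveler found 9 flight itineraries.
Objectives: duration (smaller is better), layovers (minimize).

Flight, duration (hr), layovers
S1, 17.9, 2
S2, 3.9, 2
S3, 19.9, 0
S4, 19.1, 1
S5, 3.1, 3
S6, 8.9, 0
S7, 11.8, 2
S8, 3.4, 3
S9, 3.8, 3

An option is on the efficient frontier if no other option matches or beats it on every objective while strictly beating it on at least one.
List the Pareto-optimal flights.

S1: dominated by S2 (duration 3.9≤17.9, layovers 2≤2).
S2: not dominated.
S3: dominated by S6 (duration 8.9≤19.9, layovers 0≤0).
S4: dominated by S6 (duration 8.9≤19.1, layovers 0≤1).
S5: not dominated (best duration).
S6: not dominated.
S7: dominated by S2 (duration 3.9≤11.8, layovers 2≤2).
S8: dominated by S5 (duration 3.1≤3.4, layovers 3≤3).
S9: dominated by S5 (duration 3.1≤3.8, layovers 3≤3).

S2, S5, S6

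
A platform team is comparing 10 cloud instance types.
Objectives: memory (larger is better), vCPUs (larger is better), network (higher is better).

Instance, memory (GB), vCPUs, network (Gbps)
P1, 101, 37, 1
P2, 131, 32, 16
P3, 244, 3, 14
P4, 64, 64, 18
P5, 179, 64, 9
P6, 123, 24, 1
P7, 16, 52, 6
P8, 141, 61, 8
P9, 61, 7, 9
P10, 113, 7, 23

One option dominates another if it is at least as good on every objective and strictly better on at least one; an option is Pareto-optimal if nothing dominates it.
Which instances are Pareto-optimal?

P2, P3, P4, P5, P10

P1: dominated by P5 (memory 179≥101, vCPUs 64≥37, network 9≥1).
P2: not dominated.
P3: not dominated (best memory).
P4: not dominated.
P5: not dominated.
P6: dominated by P2 (memory 131≥123, vCPUs 32≥24, network 16≥1).
P7: dominated by P4 (memory 64≥16, vCPUs 64≥52, network 18≥6).
P8: dominated by P5 (memory 179≥141, vCPUs 64≥61, network 9≥8).
P9: dominated by P2 (memory 131≥61, vCPUs 32≥7, network 16≥9).
P10: not dominated (best network).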